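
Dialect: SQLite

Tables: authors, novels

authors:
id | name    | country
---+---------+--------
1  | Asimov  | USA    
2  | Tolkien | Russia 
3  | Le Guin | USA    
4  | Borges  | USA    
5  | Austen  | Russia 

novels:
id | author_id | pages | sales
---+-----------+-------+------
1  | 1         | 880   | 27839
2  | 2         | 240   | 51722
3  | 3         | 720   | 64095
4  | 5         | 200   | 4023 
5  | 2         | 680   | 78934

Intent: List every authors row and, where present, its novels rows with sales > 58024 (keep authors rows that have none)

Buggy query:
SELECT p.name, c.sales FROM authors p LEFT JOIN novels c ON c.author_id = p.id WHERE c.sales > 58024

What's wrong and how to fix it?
Bug: Filtering c.sales in WHERE discards the NULL rows produced by LEFT JOIN, turning it into an inner join

Fix: Put 'c.sales > 58024' in the JOIN's ON clause instead of WHERE

Corrected query:
SELECT p.name, c.sales FROM authors p LEFT JOIN novels c ON c.author_id = p.id AND c.sales > 58024

Result:
name    | sales
--------+------
Asimov  | NULL 
Tolkien | 78934
Le Guin | 64095
Borges  | NULL 
Austen  | NULL 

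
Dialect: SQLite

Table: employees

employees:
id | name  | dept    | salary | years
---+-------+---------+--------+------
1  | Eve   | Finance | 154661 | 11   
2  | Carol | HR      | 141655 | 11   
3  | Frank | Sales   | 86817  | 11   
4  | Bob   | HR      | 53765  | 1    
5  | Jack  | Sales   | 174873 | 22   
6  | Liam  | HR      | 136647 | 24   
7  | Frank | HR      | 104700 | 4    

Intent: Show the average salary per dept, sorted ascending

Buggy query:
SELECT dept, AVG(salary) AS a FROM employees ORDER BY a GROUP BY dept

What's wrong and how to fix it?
Bug: GROUP BY must precede ORDER BY

Fix: Reorder: SELECT … FROM … GROUP BY … ORDER BY …

Corrected query:
SELECT dept, AVG(salary) AS a FROM employees GROUP BY dept ORDER BY a

Result:
dept    | a        
--------+----------
HR      | 109191.75
Sales   | 130845   
Finance | 154661   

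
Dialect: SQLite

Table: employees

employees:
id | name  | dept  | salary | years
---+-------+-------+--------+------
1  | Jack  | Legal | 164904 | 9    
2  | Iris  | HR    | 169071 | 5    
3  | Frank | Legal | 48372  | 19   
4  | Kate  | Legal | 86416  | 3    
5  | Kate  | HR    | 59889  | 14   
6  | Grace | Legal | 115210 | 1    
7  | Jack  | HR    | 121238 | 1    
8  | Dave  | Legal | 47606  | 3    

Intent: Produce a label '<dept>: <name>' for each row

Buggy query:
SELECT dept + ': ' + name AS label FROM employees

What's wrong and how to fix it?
Bug: '+' is numeric addition; on text columns SQLite converts them to 0 instead of concatenating

Fix: Replace + with || to concatenate text

Corrected query:
SELECT dept || ': ' || name AS label FROM employees

Result:
label       
------------
Legal: Jack 
HR: Iris    
Legal: Frank
Legal: Kate 
HR: Kate    
Legal: Grace
HR: Jack    
Legal: Dave 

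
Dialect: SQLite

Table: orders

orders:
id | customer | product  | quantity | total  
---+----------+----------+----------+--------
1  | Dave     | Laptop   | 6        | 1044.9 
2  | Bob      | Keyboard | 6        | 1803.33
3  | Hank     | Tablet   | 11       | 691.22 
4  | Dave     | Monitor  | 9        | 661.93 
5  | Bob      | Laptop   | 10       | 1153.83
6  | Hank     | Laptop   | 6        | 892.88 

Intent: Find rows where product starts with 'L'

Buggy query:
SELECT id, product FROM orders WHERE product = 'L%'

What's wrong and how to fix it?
Bug: '=' compares the literal string including the % character; pattern matching needs LIKE

Fix: Use LIKE for wildcard pattern matching

Corrected query:
SELECT id, product FROM orders WHERE product LIKE 'L%'

Result:
id | product
---+--------
1  | Laptop 
5  | Laptop 
6  | Laptop 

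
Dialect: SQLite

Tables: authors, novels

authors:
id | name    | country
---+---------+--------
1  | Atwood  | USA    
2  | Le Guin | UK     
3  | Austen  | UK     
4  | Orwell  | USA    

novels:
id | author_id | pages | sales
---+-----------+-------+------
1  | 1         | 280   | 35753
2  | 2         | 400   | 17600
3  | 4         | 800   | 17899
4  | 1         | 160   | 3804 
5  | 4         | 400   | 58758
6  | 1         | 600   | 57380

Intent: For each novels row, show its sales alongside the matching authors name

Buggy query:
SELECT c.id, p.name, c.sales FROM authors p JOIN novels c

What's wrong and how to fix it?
Bug: Missing join condition: each novels row is matched to all authors rows instead of just its own

Fix: Add ON c.author_id = p.id to the JOIN

Corrected query:
SELECT c.id, p.name, c.sales FROM authors p JOIN novels c ON c.author_id = p.id

Result:
id | name    | sales
---+---------+------
1  | Atwood  | 35753
2  | Le Guin | 17600
3  | Orwell  | 17899
4  | Atwood  | 3804 
5  | Orwell  | 58758
6  | Atwood  | 57380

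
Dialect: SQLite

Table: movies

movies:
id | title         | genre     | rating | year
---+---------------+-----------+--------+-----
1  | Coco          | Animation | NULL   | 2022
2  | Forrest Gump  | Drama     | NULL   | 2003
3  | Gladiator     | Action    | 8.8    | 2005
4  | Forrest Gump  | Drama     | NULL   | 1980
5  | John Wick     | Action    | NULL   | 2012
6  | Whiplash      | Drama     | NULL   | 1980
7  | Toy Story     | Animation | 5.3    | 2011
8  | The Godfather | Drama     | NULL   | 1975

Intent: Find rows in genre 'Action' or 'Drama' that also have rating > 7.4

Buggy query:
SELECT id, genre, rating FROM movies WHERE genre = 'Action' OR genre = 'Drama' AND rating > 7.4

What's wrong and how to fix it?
Bug: AND binds tighter than OR, so this parses as genre = 'Action' OR (genre = 'Drama' AND rating > 7.4)

Fix: Group the OR with parentheses (or use IN), then AND the threshold

Corrected query:
SELECT id, genre, rating FROM movies WHERE (genre = 'Action' OR genre = 'Drama') AND rating > 7.4

Result:
id | genre  | rating
---+--------+-------
3  | Action | 8.8   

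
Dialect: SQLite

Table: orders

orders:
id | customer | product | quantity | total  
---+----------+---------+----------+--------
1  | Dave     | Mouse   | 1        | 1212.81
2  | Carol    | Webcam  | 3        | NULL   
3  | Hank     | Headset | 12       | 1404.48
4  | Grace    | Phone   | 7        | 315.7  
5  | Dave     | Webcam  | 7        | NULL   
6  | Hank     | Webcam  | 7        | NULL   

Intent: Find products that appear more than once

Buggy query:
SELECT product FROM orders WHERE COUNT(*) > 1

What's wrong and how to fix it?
Bug: WHERE can't reference COUNT(*); aggregates are computed after WHERE

Fix: Group first, then use HAVING for the count condition

Corrected query:
SELECT product FROM orders GROUP BY product HAVING COUNT(*) > 1

Result:
product
-------
Webcam 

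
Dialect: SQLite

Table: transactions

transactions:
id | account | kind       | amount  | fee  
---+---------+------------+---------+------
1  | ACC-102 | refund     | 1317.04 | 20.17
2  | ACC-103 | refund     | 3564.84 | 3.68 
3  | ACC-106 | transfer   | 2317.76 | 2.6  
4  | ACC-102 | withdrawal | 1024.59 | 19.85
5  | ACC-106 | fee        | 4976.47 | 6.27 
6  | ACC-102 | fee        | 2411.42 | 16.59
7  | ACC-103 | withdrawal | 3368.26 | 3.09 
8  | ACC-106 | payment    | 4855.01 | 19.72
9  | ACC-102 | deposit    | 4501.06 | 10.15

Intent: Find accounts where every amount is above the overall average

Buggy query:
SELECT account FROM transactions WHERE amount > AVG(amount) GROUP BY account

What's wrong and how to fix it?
Bug: WHERE evaluates per row before aggregation, so AVG() is unavailable

Fix: Use a subquery for AVG and a HAVING MIN(...) filter so the condition holds for every row in the group

Corrected query:
SELECT account FROM transactions GROUP BY account HAVING MIN(amount) > (SELECT AVG(amount) FROM transactions)

Result:
account
-------
ACC-103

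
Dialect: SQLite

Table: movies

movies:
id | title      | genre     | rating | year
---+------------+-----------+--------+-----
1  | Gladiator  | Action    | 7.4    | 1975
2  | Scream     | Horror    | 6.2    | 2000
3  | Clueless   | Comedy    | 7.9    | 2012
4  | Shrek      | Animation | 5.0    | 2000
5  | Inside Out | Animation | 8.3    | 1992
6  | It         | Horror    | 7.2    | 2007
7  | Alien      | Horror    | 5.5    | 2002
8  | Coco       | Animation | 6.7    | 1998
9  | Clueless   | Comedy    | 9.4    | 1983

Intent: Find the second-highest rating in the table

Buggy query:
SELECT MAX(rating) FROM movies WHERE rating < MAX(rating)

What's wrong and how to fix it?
Bug: The inner MAX is an aggregate inside WHERE, which is not allowed

Fix: Put the inner MAX in a scalar subquery

Corrected query:
SELECT MAX(rating) FROM movies WHERE rating < (SELECT MAX(rating) FROM movies)

Result:
MAX(rating)
-----------
8.3        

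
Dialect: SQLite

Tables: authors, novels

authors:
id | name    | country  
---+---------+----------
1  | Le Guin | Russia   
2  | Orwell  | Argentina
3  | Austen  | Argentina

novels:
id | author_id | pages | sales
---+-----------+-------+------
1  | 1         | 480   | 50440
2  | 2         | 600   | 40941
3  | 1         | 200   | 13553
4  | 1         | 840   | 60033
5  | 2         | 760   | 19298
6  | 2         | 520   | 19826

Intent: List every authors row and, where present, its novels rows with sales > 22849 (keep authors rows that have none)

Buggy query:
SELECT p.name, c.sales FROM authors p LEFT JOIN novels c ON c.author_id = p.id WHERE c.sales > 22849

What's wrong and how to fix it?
Bug: A WHERE condition on the right-hand table after LEFT JOIN drops unmatched parents

Fix: Put 'c.sales > 22849' in the JOIN's ON clause instead of WHERE

Corrected query:
SELECT p.name, c.sales FROM authors p LEFT JOIN novels c ON c.author_id = p.id AND c.sales > 22849

Result:
name    | sales
--------+------
Le Guin | 50440
Le Guin | 60033
Orwell  | 40941
Austen  | NULL 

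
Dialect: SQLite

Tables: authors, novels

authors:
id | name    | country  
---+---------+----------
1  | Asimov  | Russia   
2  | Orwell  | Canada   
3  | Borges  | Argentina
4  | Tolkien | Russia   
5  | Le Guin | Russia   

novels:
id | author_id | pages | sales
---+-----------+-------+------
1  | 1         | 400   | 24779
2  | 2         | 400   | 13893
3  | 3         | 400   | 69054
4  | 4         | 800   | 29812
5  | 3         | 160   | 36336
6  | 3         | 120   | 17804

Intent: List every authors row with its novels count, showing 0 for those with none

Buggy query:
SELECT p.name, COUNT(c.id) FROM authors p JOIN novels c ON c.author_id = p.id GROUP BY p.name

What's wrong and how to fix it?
Bug: An inner join excludes parents with zero children

Fix: Use LEFT JOIN so parents without children still appear (COUNT(c.id) gives 0)

Corrected query:
SELECT p.name, COUNT(c.id) FROM authors p LEFT JOIN novels c ON c.author_id = p.id GROUP BY p.name

Result:
name    | COUNT(c.id)
--------+------------
Asimov  | 1          
Borges  | 3          
Le Guin | 0          
Orwell  | 1          
Tolkien | 1          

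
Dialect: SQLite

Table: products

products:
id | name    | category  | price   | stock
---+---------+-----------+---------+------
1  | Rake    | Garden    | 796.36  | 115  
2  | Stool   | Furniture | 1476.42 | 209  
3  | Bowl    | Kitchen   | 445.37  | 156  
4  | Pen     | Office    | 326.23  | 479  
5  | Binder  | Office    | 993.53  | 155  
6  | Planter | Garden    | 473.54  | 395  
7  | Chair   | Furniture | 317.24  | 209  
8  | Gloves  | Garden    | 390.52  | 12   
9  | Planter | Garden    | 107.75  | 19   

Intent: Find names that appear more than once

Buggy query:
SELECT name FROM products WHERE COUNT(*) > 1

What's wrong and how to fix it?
Bug: WHERE can't reference COUNT(*); aggregates are computed after WHERE

Fix: GROUP BY name, then filter groups with HAVING COUNT(*) > 1

Corrected query:
SELECT name FROM products GROUP BY name HAVING COUNT(*) > 1

Result:
name   
-------
Planter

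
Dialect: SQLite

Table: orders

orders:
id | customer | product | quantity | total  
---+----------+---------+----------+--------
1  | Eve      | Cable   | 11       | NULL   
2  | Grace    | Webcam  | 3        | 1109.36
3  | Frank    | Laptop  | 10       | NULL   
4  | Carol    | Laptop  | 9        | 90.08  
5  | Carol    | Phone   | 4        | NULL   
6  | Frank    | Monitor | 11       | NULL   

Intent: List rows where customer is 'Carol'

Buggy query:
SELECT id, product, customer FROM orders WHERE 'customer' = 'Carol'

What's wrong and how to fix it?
Bug: Single quotes denote string literals in SQL; the column name is being compared as a constant string

Fix: Remove the quotes around the column name (or use double quotes for an identifier)

Corrected query:
SELECT id, product, customer FROM orders WHERE customer = 'Carol'

Result:
id | product | customer
---+---------+---------
4  | Laptop  | Carol   
5  | Phone   | Carol   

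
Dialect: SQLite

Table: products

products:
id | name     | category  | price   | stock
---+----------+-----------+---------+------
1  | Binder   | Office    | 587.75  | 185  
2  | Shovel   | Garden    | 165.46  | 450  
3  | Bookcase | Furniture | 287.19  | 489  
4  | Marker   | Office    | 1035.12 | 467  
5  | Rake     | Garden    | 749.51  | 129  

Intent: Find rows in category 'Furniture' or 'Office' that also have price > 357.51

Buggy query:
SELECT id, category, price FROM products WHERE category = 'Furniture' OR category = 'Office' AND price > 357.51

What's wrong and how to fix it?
Bug: AND binds tighter than OR, so this parses as category = 'Furniture' OR (category = 'Office' AND price > 357.51)

Fix: Group the OR with parentheses (or use IN), then AND the threshold

Corrected query:
SELECT id, category, price FROM products WHERE (category = 'Furniture' OR category = 'Office') AND price > 357.51

Result:
id | category | price  
---+----------+--------
1  | Office   | 587.75 
4  | Office   | 1035.12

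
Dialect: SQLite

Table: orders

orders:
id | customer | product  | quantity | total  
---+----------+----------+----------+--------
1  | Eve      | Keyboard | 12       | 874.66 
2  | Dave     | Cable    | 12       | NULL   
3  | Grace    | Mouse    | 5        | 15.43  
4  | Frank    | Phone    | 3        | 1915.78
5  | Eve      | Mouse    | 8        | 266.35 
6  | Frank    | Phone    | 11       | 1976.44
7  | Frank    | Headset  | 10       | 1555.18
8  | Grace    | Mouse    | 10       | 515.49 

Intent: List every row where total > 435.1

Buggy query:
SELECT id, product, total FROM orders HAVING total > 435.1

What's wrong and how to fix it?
Bug: HAVING filters the output of aggregation, but this query has no GROUP BY and no aggregate functions, so SQLite rejects it (HAVING clause on a non-aggregate query); the condition here is per row

Fix: Use WHERE for row-level filtering

Corrected query:
SELECT id, product, total FROM orders WHERE total > 435.1

Result:
id | product  | total  
---+----------+--------
1  | Keyboard | 874.66 
4  | Phone    | 1915.78
6  | Phone    | 1976.44
7  | Headset  | 1555.18
8  | Mouse    | 515.49 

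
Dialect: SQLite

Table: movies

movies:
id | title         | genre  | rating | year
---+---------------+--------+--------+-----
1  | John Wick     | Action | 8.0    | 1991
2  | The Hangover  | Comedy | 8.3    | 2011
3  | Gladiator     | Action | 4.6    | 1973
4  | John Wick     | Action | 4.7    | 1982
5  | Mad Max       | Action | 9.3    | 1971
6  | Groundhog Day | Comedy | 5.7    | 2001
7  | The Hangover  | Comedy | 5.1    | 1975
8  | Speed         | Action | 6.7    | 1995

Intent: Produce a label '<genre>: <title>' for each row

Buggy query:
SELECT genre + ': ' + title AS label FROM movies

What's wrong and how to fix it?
Bug: '+' is numeric addition; on text columns SQLite converts them to 0 instead of concatenating

Fix: Use the || operator for string concatenation

Corrected query:
SELECT genre || ': ' || title AS label FROM movies

Result:
label                
---------------------
Action: John Wick    
Comedy: The Hangover 
Action: Gladiator    
Action: John Wick    
Action: Mad Max      
Comedy: Groundhog Day
Comedy: The Hangover 
Action: Speed        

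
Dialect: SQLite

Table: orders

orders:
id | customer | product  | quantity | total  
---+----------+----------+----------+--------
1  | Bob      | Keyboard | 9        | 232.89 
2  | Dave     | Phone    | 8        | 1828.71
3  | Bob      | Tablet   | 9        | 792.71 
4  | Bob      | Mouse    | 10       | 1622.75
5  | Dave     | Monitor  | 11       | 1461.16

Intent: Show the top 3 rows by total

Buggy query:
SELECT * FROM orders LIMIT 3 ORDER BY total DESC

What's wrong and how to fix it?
Bug: ORDER BY cannot follow LIMIT; LIMIT is the final clause

Fix: Sort with ORDER BY, then apply LIMIT

Corrected query:
SELECT * FROM orders ORDER BY total DESC LIMIT 3

Result:
id | customer | product | quantity | total  
---+----------+---------+----------+--------
2  | Dave     | Phone   | 8        | 1828.71
4  | Bob      | Mouse   | 10       | 1622.75
5  | Dave     | Monitor | 11       | 1461.16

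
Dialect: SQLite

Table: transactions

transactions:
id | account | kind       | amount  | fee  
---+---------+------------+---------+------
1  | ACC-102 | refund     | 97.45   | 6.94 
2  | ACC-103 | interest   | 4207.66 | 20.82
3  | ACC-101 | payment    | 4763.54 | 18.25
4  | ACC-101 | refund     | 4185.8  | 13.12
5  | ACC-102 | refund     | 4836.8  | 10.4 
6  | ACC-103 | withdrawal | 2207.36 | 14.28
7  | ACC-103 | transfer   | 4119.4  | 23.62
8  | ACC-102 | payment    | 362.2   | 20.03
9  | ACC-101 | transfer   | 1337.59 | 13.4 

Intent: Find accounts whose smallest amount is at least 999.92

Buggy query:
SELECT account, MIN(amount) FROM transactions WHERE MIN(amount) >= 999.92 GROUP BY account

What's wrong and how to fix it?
Bug: MIN() in WHERE is a misuse of aggregate

Fix: Replace WHERE with HAVING after the GROUP BY

Corrected query:
SELECT account, MIN(amount) FROM transactions GROUP BY account HAVING MIN(amount) >= 999.92

Result:
account | MIN(amount)
--------+------------
ACC-101 | 1337.59    
ACC-103 | 2207.36    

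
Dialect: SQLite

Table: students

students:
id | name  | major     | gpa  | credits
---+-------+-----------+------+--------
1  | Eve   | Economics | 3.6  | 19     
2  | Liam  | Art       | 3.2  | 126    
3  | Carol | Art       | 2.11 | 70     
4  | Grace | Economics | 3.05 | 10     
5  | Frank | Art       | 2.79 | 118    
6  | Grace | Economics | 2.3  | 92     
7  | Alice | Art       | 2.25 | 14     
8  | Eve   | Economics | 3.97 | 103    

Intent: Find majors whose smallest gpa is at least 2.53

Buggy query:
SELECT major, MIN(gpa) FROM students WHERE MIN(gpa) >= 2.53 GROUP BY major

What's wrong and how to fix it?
Bug: Aggregates like MIN are computed per group after WHERE runs

Fix: Use HAVING for the per-group MIN condition

Corrected query:
SELECT major, MIN(gpa) FROM students GROUP BY major HAVING MIN(gpa) >= 2.53

Result:
(no rows)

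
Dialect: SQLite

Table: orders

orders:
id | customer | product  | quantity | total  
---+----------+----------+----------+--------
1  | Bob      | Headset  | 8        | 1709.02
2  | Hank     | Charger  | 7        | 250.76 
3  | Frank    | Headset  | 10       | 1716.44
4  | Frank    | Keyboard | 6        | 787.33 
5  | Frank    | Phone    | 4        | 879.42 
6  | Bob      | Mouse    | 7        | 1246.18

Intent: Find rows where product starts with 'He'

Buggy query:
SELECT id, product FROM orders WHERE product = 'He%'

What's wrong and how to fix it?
Bug: '=' compares the literal string including the % character; pattern matching needs LIKE

Fix: Use LIKE for wildcard pattern matching

Corrected query:
SELECT id, product FROM orders WHERE product LIKE 'He%'

Result:
id | product
---+--------
1  | Headset
3  | Headset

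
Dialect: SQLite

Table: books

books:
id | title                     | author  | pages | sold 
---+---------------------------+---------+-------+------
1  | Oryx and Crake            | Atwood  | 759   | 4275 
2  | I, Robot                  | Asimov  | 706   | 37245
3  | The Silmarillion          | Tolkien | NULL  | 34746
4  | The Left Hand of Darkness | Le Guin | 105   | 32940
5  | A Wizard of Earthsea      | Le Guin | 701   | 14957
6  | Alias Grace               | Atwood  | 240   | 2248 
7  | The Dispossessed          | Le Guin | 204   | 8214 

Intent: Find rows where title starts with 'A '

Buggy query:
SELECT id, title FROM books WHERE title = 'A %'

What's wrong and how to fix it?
Bug: Wildcards only work with LIKE; '=' treats '%' as a literal character

Fix: Replace '=' with LIKE so 'A %' is treated as a pattern

Corrected query:
SELECT id, title FROM books WHERE title LIKE 'A %'

Result:
id | title               
---+---------------------
5  | A Wizard of Earthsea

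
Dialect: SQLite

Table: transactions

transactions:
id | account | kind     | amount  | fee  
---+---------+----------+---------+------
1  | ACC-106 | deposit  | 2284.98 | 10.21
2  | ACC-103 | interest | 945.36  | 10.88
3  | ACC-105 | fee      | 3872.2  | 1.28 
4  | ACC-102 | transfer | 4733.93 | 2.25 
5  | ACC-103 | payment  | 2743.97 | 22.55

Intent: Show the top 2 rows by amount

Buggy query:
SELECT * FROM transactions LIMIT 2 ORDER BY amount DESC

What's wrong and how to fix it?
Bug: ORDER BY cannot follow LIMIT; LIMIT is the final clause

Fix: Sort with ORDER BY, then apply LIMIT

Corrected query:
SELECT * FROM transactions ORDER BY amount DESC LIMIT 2

Result:
id | account | kind     | amount  | fee 
---+---------+----------+---------+-----
4  | ACC-102 | transfer | 4733.93 | 2.25
3  | ACC-105 | fee      | 3872.2  | 1.28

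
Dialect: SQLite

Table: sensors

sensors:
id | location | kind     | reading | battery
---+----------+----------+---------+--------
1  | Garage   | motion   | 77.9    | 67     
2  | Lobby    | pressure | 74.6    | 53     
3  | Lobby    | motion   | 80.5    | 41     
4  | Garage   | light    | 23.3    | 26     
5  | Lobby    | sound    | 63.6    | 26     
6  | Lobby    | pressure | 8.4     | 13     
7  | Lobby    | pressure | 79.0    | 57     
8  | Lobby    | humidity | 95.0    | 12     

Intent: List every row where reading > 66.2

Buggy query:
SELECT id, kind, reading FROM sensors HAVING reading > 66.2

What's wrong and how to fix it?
Bug: This is a non-aggregate query (no GROUP BY, no aggregates), so in SQLite the HAVING clause is invalid here; a row-level condition belongs in WHERE

Fix: Replace HAVING with WHERE since the condition applies to individual rows

Corrected query:
SELECT id, kind, reading FROM sensors WHERE reading > 66.2

Result:
id | kind     | reading
---+----------+--------
1  | motion   | 77.9   
2  | pressure | 74.6   
3  | motion   | 80.5   
7  | pressure | 79     
8  | humidity | 95     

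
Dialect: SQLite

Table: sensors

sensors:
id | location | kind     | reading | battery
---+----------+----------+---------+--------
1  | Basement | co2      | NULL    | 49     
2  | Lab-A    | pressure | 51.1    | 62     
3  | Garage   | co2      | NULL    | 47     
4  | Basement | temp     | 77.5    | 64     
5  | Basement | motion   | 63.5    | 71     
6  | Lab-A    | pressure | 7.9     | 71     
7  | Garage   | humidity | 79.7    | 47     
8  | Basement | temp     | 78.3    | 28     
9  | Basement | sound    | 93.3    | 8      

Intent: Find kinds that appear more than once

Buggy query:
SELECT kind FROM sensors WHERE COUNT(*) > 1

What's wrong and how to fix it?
Bug: WHERE can't reference COUNT(*); aggregates are computed after WHERE

Fix: Group first, then use HAVING for the count condition

Corrected query:
SELECT kind FROM sensors GROUP BY kind HAVING COUNT(*) > 1

Result:
kind    
--------
co2     
pressure
temp    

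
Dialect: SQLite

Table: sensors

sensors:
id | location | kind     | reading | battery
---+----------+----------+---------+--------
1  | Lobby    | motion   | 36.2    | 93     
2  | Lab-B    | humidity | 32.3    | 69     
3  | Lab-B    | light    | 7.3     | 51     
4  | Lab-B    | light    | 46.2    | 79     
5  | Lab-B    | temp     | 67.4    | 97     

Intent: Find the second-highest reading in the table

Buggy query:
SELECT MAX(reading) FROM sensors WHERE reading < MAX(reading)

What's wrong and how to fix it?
Bug: MAX(reading) on the right of the comparison is an aggregate-in-WHERE error

Fix: Put the inner MAX in a scalar subquery

Corrected query:
SELECT MAX(reading) FROM sensors WHERE reading < (SELECT MAX(reading) FROM sensors)

Result:
MAX(reading)
------------
46.2        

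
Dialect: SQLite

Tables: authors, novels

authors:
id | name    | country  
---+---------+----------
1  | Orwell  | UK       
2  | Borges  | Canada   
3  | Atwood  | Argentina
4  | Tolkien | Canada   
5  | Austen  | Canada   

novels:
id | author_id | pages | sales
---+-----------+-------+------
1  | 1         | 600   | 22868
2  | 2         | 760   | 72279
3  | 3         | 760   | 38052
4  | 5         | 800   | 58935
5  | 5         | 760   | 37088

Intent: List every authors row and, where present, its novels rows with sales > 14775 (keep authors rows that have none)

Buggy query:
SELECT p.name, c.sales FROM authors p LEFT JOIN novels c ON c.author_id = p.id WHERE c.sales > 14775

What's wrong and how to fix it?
Bug: Filtering c.sales in WHERE discards the NULL rows produced by LEFT JOIN, turning it into an inner join

Fix: Put 'c.sales > 14775' in the JOIN's ON clause instead of WHERE

Corrected query:
SELECT p.name, c.sales FROM authors p LEFT JOIN novels c ON c.author_id = p.id AND c.sales > 14775

Result:
name    | sales
--------+------
Orwell  | 22868
Borges  | 72279
Atwood  | 38052
Tolkien | NULL 
Austen  | 37088
Austen  | 58935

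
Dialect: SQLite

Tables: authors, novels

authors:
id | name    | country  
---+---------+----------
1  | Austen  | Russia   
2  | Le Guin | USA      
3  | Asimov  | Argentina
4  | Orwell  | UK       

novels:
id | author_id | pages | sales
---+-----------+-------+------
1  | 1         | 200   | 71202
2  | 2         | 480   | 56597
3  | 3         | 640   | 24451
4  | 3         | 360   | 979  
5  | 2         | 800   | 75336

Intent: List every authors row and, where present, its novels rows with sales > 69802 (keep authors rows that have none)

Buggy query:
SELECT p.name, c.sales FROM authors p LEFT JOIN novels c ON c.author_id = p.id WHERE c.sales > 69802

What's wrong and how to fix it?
Bug: Filtering c.sales in WHERE discards the NULL rows produced by LEFT JOIN, turning it into an inner join

Fix: Put 'c.sales > 69802' in the JOIN's ON clause instead of WHERE

Corrected query:
SELECT p.name, c.sales FROM authors p LEFT JOIN novels c ON c.author_id = p.id AND c.sales > 69802

Result:
name    | sales
--------+------
Austen  | 71202
Le Guin | 75336
Asimov  | NULL 
Orwell  | NULL 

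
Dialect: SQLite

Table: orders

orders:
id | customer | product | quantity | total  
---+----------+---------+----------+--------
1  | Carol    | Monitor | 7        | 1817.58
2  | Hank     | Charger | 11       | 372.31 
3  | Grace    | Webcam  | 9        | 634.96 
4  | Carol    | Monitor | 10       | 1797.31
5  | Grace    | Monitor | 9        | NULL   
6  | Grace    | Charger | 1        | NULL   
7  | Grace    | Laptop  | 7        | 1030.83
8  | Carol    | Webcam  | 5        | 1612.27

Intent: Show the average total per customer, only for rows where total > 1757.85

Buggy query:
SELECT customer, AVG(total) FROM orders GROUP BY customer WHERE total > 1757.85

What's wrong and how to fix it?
Bug: WHERE cannot follow GROUP BY

Fix: Move the WHERE clause before GROUP BY

Corrected query:
SELECT customer, AVG(total) FROM orders WHERE total > 1757.85 GROUP BY customer

Result:
customer | AVG(total)
---------+-----------
Carol    | 1807.445  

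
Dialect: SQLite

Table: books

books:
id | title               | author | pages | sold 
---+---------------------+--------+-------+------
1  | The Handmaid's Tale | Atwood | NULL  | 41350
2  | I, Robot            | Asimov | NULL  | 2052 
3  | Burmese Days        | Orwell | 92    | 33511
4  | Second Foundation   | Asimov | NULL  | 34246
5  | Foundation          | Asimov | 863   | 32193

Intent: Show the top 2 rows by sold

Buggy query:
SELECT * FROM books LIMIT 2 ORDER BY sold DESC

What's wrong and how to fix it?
Bug: LIMIT must come after ORDER BY

Fix: Sort with ORDER BY, then apply LIMIT

Corrected query:
SELECT * FROM books ORDER BY sold DESC LIMIT 2

Result:
id | title               | author | pages | sold 
---+---------------------+--------+-------+------
1  | The Handmaid's Tale | Atwood | NULL  | 41350
4  | Second Foundation   | Asimov | NULL  | 34246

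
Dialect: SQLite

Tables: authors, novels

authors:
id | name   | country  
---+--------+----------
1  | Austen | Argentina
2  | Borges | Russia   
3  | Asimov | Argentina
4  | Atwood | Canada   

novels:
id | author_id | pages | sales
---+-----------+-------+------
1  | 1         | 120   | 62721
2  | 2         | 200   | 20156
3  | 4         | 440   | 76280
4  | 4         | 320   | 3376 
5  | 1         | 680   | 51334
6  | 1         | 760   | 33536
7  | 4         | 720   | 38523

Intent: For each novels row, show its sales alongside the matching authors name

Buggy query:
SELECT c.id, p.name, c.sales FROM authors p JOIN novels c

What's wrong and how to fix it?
Bug: Missing join condition: each novels row is matched to all authors rows instead of just its own

Fix: Specify the join condition linking the foreign key to the parent id

Corrected query:
SELECT c.id, p.name, c.sales FROM authors p JOIN novels c ON c.author_id = p.id

Result:
id | name   | sales
---+--------+------
1  | Austen | 62721
2  | Borges | 20156
3  | Atwood | 76280
4  | Atwood | 3376 
5  | Austen | 51334
6  | Austen | 33536
7  | Atwood | 38523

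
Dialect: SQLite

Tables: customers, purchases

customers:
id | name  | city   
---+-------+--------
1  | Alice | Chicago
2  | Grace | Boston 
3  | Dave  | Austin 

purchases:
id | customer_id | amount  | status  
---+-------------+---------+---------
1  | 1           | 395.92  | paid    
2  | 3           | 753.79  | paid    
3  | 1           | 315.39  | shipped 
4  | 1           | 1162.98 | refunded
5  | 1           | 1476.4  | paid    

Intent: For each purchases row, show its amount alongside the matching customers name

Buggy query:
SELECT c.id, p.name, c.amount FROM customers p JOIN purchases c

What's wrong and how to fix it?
Bug: Missing join condition: each purchases row is matched to all customers rows instead of just its own

Fix: Specify the join condition linking the foreign key to the parent id

Corrected query:
SELECT c.id, p.name, c.amount FROM customers p JOIN purchases c ON c.customer_id = p.id

Result:
id | name  | amount 
---+-------+--------
1  | Alice | 395.92 
2  | Dave  | 753.79 
3  | Alice | 315.39 
4  | Alice | 1162.98
5  | Alice | 1476.4 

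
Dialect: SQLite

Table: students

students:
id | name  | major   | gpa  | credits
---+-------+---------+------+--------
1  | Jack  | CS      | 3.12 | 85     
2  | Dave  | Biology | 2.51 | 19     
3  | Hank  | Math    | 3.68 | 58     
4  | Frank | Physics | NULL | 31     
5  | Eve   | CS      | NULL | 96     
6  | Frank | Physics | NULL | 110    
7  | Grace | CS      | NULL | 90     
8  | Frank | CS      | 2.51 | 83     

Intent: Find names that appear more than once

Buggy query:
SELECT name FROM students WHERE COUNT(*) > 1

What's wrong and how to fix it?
Bug: COUNT(*) is an aggregate and cannot be used in WHERE

Fix: Group first, then use HAVING for the count condition

Corrected query:
SELECT name FROM students GROUP BY name HAVING COUNT(*) > 1

Result:
name 
-----
Frank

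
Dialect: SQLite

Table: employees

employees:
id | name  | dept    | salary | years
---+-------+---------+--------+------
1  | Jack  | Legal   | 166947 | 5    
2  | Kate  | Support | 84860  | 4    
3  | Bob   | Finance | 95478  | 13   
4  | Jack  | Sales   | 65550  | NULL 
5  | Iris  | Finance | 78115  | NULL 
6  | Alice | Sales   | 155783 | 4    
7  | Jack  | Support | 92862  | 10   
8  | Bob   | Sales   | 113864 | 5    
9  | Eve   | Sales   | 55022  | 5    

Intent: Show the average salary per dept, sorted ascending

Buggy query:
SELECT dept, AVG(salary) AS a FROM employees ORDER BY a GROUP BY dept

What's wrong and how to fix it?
Bug: ORDER BY appears before GROUP BY; SQL clause order requires GROUP BY first

Fix: Reorder: SELECT … FROM … GROUP BY … ORDER BY …

Corrected query:
SELECT dept, AVG(salary) AS a FROM employees GROUP BY dept ORDER BY a

Result:
dept    | a       
--------+---------
Finance | 86796.5 
Support | 88861   
Sales   | 97554.75
Legal   | 166947  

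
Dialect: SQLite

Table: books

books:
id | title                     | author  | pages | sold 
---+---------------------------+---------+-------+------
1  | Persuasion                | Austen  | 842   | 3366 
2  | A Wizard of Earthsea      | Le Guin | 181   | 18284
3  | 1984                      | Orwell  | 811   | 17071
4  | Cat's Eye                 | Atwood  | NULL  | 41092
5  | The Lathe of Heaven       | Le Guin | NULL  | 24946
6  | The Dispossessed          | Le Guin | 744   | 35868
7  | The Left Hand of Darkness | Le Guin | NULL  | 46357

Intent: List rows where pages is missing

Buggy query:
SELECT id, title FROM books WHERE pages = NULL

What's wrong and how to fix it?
Bug: Comparing to NULL with '=' never matches; NULL = NULL is unknown, not true

Fix: Use IS NULL to test for NULL

Corrected query:
SELECT id, title FROM books WHERE pages IS NULL

Result:
id | title                    
---+--------------------------
4  | Cat's Eye                
5  | The Lathe of Heaven      
7  | The Left Hand of Darkness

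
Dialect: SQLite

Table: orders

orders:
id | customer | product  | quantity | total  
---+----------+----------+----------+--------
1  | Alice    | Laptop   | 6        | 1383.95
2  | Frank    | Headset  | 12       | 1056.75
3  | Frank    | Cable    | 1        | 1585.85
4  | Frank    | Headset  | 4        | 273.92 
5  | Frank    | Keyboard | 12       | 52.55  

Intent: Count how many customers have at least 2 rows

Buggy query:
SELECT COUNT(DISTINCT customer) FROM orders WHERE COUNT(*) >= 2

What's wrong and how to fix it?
Bug: WHERE filters individual rows, not groups, so a group-level COUNT is invalid there

Fix: Group first with HAVING COUNT(*) >= 2, then COUNT the resulting groups

Corrected query:
SELECT COUNT(*) FROM (SELECT customer FROM orders GROUP BY customer HAVING COUNT(*) >= 2)

Result:
COUNT(*)
--------
1       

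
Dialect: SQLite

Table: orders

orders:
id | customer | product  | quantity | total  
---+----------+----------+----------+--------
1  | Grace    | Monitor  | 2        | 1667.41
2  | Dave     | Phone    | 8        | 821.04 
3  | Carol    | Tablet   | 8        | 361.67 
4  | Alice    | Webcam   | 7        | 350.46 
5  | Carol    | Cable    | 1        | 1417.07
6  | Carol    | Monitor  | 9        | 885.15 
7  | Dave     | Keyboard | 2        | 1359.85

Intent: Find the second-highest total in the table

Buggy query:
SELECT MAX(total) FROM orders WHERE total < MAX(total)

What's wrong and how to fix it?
Bug: MAX(total) on the right of the comparison is an aggregate-in-WHERE error

Fix: Compute the overall MAX in a subquery, then take MAX of rows below it

Corrected query:
SELECT MAX(total) FROM orders WHERE total < (SELECT MAX(total) FROM orders)

Result:
MAX(total)
----------
1417.07   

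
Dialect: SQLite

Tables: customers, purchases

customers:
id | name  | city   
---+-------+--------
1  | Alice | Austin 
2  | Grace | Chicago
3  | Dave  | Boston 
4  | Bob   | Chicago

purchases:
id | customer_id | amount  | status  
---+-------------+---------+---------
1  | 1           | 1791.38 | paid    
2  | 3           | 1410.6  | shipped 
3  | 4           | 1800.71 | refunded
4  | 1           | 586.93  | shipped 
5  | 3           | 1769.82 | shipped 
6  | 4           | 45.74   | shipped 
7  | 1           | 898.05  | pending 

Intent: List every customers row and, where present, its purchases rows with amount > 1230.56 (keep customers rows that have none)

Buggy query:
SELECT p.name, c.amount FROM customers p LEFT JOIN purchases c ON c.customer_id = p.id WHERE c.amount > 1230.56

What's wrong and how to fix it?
Bug: Filtering c.amount in WHERE discards the NULL rows produced by LEFT JOIN, turning it into an inner join

Fix: Move the right-table condition into the ON clause so unmatched parents are kept

Corrected query:
SELECT p.name, c.amount FROM customers p LEFT JOIN purchases c ON c.customer_id = p.id AND c.amount > 1230.56

Result:
name  | amount 
------+--------
Alice | 1791.38
Grace | NULL   
Dave  | 1410.6 
Dave  | 1769.82
Bob   | 1800.71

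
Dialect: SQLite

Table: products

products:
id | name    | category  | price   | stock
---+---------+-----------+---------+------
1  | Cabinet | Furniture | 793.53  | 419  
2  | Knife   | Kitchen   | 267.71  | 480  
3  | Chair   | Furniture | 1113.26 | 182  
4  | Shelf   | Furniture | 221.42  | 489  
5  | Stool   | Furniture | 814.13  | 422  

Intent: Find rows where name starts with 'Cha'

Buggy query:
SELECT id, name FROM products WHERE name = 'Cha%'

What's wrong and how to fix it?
Bug: '=' compares the literal string including the % character; pattern matching needs LIKE

Fix: Replace '=' with LIKE so 'Cha%' is treated as a pattern

Corrected query:
SELECT id, name FROM products WHERE name LIKE 'Cha%'

Result:
id | name 
---+------
3  | Chair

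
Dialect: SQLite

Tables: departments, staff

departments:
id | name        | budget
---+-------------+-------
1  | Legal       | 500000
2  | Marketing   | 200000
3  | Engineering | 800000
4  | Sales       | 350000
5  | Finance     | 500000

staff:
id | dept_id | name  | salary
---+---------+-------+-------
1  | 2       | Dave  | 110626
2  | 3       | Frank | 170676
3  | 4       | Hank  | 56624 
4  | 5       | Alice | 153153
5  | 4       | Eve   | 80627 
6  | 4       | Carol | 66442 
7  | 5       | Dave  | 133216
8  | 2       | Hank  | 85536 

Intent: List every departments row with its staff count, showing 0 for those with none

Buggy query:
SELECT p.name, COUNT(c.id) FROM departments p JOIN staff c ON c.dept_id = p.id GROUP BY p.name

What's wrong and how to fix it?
Bug: INNER JOIN drops departments rows that have no matching staff rows

Fix: Use LEFT JOIN so parents without children still appear (COUNT(c.id) gives 0)

Corrected query:
SELECT p.name, COUNT(c.id) FROM departments p LEFT JOIN staff c ON c.dept_id = p.id GROUP BY p.name

Result:
name        | COUNT(c.id)
------------+------------
Engineering | 1          
Finance     | 2          
Legal       | 0          
Marketing   | 2          
Sales       | 3          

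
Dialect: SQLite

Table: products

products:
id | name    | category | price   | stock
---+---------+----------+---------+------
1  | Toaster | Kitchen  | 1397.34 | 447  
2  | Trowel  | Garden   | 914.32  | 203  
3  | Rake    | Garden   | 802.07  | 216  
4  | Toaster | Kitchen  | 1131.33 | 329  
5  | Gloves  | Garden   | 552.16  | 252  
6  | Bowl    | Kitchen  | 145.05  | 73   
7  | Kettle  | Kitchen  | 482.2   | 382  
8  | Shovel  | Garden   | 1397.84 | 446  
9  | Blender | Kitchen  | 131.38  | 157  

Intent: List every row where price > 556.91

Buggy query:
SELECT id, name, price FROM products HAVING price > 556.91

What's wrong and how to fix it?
Bug: HAVING filters the output of aggregation, but this query has no GROUP BY and no aggregate functions, so SQLite rejects it (HAVING clause on a non-aggregate query); the condition here is per row

Fix: Use WHERE for row-level filtering

Corrected query:
SELECT id, name, price FROM products WHERE price > 556.91

Result:
id | name    | price  
---+---------+--------
1  | Toaster | 1397.34
2  | Trowel  | 914.32 
3  | Rake    | 802.07 
4  | Toaster | 1131.33
8  | Shovel  | 1397.84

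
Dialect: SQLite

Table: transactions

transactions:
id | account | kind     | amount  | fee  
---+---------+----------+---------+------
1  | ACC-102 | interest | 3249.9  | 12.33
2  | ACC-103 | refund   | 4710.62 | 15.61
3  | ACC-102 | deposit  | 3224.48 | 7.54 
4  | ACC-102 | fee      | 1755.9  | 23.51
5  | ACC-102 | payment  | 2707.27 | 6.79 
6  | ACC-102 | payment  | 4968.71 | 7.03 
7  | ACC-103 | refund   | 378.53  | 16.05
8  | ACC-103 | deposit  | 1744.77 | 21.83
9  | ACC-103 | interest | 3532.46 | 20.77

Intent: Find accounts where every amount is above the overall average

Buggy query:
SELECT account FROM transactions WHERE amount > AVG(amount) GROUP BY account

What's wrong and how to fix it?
Bug: WHERE evaluates per row before aggregation, so AVG() is unavailable

Fix: Use a subquery for AVG and a HAVING MIN(...) filter so the condition holds for every row in the group

Corrected query:
SELECT account FROM transactions GROUP BY account HAVING MIN(amount) > (SELECT AVG(amount) FROM transactions)

Result:
(no rows)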